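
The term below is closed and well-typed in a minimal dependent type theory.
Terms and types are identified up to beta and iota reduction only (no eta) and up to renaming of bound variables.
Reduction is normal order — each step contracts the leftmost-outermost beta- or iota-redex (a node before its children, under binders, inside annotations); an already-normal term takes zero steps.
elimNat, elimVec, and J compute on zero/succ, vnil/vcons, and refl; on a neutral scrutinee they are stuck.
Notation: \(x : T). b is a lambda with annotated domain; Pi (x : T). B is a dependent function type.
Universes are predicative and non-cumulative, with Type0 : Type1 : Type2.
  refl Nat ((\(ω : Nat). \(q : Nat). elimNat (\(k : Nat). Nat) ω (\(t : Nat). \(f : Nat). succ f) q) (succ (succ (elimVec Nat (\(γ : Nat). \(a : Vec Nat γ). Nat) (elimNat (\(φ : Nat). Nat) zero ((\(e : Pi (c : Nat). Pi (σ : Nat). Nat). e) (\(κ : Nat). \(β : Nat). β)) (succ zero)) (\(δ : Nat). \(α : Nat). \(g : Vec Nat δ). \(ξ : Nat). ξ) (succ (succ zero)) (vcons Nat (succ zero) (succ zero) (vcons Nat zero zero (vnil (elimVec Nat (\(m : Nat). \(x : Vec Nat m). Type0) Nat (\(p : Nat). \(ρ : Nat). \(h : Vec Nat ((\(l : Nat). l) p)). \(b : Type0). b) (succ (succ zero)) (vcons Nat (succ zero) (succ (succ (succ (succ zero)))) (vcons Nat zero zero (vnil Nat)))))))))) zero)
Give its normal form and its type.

resulting normal form:
  refl Nat (succ (succ zero))
the term's type:
  Eq Nat (succ (succ zero)) (succ (succ zero))


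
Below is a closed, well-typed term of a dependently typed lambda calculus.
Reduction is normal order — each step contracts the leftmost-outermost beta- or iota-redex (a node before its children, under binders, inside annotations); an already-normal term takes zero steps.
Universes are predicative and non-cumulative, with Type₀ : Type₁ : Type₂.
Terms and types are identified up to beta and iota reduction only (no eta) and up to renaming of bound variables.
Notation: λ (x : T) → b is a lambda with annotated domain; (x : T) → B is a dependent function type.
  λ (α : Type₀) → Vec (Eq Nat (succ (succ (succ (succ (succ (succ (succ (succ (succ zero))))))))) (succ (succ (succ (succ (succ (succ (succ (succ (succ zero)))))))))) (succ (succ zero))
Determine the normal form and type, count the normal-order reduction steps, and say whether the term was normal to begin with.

resulting normal form:
  λ (α : Type₀) → Vec (Eq Nat (succ (succ (succ (succ (succ (succ (succ (succ (succ zero))))))))) (succ (succ (succ (succ (succ (succ (succ (succ (succ zero)))))))))) (succ (succ zero))
inferred type:
  (α : Type₀) → Type₀
normal-order step count: 0
already normal: yes


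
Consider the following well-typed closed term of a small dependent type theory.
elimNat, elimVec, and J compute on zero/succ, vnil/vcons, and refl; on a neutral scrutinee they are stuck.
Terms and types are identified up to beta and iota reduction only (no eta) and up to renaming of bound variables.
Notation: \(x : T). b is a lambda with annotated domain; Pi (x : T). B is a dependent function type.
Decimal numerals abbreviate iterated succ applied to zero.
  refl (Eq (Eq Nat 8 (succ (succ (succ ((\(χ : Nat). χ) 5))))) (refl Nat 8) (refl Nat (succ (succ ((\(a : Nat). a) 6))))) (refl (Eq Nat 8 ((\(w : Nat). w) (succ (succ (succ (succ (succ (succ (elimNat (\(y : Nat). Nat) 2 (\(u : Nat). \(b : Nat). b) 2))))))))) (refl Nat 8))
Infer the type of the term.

type:
  Eq (Eq (Eq Nat 8 8) (refl Nat 8) (refl Nat 8)) (refl (Eq Nat 8 8) (refl Nat 8)) (refl (Eq Nat 8 8) (refl Nat 8))


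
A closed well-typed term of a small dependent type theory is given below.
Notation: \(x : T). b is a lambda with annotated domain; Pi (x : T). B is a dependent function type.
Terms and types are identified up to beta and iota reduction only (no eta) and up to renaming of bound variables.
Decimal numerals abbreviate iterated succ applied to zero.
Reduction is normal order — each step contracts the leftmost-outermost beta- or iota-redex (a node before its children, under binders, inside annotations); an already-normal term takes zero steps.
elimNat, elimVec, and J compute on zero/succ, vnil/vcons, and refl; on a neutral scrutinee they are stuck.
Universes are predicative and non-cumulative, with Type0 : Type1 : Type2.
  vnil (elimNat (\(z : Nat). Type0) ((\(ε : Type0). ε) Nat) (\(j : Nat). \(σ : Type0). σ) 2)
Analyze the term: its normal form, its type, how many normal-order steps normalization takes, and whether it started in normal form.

reduced normal form:
  vnil Nat
type:
  Vec Nat 0
reduction steps (normal order): 8
started in normal form: no
first redex: an elimNat iota-redex


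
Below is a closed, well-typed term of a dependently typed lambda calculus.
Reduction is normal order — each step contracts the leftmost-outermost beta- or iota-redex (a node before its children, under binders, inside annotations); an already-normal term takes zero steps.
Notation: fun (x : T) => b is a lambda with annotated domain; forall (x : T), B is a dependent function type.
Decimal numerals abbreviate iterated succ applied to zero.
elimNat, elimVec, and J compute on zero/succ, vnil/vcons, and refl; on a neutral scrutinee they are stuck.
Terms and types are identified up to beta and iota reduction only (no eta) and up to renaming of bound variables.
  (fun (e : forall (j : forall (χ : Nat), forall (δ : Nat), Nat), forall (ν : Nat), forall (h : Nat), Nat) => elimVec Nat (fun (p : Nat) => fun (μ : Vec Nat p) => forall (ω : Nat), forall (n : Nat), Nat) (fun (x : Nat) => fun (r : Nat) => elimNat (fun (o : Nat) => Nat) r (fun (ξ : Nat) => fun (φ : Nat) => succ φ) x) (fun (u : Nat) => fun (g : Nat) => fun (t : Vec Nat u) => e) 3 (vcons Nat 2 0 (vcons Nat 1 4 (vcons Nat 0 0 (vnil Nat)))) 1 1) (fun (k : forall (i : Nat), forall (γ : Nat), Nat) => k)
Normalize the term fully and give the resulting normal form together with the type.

normal form:
  2
type:
  Nat


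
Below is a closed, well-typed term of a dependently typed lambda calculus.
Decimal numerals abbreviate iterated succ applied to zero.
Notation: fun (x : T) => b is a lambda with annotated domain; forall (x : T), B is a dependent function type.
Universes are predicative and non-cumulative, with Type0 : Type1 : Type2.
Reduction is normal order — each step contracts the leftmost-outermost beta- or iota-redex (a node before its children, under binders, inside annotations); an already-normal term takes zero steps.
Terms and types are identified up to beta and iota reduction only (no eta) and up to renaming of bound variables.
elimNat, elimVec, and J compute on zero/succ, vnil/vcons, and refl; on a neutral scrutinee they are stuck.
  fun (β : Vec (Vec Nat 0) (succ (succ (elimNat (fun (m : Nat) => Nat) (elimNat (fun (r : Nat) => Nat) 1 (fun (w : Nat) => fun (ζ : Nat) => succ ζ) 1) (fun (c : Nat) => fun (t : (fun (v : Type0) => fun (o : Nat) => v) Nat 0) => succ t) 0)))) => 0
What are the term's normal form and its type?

normal form:
  fun (β : Vec (Vec Nat 0) 4) => 0
inferred type:
  forall (β : Vec (Vec Nat 0) 4), Nat


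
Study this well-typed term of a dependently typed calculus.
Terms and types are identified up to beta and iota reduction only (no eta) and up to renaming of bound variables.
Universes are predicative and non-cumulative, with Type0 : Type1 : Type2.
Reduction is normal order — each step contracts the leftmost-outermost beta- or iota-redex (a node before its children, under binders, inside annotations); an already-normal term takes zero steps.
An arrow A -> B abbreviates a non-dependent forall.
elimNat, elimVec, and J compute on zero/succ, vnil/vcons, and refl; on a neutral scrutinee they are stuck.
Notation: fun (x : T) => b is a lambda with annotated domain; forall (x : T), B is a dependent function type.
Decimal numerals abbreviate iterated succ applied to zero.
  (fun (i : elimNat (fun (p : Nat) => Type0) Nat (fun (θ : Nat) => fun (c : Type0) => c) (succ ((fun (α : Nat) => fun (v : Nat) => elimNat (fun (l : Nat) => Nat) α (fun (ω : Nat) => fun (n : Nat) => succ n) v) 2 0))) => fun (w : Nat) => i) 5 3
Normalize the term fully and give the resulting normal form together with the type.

reduced normal form:
  5
the term's type:
  Nat


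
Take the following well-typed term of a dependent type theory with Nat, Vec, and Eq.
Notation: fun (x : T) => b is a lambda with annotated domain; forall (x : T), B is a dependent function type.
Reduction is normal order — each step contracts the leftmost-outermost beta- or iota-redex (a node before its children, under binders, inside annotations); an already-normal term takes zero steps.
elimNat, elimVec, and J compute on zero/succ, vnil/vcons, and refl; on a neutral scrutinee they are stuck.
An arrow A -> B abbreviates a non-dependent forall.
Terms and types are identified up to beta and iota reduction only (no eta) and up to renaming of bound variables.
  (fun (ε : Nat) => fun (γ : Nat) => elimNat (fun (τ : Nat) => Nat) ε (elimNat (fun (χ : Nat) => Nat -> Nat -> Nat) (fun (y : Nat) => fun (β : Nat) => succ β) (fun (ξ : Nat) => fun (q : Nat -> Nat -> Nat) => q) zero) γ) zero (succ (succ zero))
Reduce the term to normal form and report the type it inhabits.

resulting normal form:
  succ (succ zero)
type:
  Nat
observation: 11 normal-order steps separate the term from its normal form.


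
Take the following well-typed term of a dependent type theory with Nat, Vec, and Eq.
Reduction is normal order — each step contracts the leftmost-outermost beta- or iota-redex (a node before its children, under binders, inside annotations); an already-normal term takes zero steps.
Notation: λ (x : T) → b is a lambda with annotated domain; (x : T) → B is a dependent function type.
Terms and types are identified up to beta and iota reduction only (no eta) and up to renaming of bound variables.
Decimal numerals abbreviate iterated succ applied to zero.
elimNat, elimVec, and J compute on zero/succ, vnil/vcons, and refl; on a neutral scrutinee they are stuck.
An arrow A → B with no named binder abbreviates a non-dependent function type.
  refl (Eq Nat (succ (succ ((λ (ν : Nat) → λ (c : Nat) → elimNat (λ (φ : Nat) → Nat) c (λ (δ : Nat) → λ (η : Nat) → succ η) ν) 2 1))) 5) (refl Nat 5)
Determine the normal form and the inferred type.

normal form:
  refl (Eq Nat 5 5) (refl Nat 5)
the term's type:
  Eq (Eq Nat 5 5) (refl Nat 5) (refl Nat 5)


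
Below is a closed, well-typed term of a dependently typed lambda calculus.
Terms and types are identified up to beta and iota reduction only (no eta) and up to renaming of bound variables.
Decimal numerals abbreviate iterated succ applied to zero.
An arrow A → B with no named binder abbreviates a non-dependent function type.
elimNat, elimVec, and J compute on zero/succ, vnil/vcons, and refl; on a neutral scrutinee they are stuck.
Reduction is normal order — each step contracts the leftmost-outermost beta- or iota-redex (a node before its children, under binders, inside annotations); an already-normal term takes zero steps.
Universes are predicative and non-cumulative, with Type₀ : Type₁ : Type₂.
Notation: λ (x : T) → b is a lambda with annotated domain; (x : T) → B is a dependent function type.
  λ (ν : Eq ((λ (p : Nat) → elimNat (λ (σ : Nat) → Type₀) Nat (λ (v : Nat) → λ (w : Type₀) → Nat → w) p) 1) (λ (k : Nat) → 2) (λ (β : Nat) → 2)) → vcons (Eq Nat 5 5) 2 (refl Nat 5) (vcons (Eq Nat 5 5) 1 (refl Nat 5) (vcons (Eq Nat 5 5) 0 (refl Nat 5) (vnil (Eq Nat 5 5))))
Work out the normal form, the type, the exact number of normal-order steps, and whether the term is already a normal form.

normal form:
  λ (ν : Eq (Nat → Nat) (λ (p : Nat) → 2) (λ (σ : Nat) → 2)) → vcons (Eq Nat 5 5) 2 (refl Nat 5) (vcons (Eq Nat 5 5) 1 (refl Nat 5) (vcons (Eq Nat 5 5) 0 (refl Nat 5) (vnil (Eq Nat 5 5))))
the term's type:
  Eq (Nat → Nat) (λ (ν : Nat) → 2) (λ (p : Nat) → 2) → Vec (Eq Nat 5 5) 3
normal-order step count: 5
term was already normal: no
first contracted redex: a beta-redex


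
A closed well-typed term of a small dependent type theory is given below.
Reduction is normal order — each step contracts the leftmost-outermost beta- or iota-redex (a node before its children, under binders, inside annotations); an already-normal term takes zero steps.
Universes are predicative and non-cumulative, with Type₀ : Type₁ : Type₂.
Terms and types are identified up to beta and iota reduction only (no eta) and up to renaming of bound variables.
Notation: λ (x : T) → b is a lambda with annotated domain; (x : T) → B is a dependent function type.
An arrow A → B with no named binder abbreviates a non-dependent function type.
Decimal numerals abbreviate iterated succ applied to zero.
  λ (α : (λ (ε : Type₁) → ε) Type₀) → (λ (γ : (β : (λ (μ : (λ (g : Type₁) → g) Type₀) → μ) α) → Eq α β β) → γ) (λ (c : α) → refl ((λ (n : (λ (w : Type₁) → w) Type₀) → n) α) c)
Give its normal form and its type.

resulting normal form:
  λ (α : Type₀) → λ (ε : α) → refl α ε
type:
  (α : Type₀) → (ε : α) → Eq α ε ε
observation: reduction starts at a beta-redex, and 3 normal-order steps reach the normal form.


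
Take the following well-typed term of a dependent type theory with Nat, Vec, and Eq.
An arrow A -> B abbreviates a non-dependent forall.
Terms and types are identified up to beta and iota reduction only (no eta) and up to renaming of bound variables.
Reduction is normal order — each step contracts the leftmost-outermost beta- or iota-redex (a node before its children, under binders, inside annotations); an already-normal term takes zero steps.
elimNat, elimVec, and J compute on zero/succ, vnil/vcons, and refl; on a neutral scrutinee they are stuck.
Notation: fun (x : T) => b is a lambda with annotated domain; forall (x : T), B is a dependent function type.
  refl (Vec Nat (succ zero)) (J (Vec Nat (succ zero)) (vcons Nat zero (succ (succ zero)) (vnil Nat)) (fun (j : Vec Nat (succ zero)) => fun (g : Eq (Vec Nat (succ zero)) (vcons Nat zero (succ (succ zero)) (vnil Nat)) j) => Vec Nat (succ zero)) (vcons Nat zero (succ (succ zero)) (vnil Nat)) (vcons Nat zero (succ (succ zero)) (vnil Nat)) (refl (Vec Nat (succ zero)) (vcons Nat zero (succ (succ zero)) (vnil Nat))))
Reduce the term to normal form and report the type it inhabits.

resulting normal form:
  refl (Vec Nat (succ zero)) (vcons Nat zero (succ (succ zero)) (vnil Nat))
the term's type:
  Eq (Vec Nat (succ zero)) (vcons Nat zero (succ (succ zero)) (vnil Nat)) (vcons Nat zero (succ (succ zero)) (vnil Nat))


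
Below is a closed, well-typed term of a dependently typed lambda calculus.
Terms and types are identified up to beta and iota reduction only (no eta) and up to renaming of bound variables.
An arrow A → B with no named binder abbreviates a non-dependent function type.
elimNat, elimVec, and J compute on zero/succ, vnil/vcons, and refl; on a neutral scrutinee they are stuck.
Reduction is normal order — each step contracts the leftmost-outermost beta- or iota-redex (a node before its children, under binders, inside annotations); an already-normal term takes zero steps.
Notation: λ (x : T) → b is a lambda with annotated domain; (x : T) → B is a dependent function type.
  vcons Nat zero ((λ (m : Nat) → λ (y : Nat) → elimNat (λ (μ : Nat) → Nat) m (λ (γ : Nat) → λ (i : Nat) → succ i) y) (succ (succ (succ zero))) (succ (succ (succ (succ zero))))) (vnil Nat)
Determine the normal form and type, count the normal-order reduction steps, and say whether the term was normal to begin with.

resulting normal form:
  vcons Nat zero (succ (succ (succ (succ (succ (succ (succ zero))))))) (vnil Nat)
the term's type:
  Vec Nat (succ zero)
steps to reach normal form (normal order): 15
term was already normal: no
first redex: a beta-redex


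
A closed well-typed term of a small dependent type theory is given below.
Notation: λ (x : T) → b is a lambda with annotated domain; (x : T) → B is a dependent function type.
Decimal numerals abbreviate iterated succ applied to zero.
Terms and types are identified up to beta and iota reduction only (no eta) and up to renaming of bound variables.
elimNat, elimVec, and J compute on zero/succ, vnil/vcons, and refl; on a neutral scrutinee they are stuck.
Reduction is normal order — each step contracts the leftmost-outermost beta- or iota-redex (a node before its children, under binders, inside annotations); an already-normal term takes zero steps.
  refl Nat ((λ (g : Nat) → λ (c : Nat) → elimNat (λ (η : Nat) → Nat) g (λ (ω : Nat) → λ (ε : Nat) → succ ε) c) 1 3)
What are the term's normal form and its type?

normal form:
  refl Nat 4
inferred type:
  Eq Nat 4 4


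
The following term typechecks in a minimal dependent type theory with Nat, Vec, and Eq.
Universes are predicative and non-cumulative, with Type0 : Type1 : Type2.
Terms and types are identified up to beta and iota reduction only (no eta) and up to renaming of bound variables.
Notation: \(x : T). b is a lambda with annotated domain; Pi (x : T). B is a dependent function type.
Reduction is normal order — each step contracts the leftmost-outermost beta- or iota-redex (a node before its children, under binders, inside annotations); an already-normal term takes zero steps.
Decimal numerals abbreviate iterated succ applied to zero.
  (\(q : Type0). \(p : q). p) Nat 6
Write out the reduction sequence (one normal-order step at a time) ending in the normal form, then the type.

normal-order reduction sequence:
  (\(q : Type0). \(p : q). p) Nat 6
  ~> (\(q : Nat). q) 6
  ~> 6
the term's type:
  Nat


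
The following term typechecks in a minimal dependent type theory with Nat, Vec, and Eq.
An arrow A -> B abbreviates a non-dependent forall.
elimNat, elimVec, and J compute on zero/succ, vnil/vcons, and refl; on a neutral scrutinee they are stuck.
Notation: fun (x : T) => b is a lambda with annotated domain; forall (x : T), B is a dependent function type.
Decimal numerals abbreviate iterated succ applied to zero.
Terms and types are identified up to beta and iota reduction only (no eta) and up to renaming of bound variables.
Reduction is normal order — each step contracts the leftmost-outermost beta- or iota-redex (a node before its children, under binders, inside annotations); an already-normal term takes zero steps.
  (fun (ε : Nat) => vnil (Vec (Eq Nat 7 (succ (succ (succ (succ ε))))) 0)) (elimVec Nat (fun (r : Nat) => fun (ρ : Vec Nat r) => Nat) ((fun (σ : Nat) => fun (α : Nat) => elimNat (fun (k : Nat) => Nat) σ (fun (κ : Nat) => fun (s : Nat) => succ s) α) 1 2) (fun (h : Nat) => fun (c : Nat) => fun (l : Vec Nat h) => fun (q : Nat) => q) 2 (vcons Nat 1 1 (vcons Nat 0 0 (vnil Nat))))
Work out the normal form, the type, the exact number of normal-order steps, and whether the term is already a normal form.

normal form:
  vnil (Vec (Eq Nat 7 7) 0)
inferred type:
  Vec (Vec (Eq Nat 7 7) 0) 0
normal-order step count: 21
already normal: no
first redex: a beta-redex


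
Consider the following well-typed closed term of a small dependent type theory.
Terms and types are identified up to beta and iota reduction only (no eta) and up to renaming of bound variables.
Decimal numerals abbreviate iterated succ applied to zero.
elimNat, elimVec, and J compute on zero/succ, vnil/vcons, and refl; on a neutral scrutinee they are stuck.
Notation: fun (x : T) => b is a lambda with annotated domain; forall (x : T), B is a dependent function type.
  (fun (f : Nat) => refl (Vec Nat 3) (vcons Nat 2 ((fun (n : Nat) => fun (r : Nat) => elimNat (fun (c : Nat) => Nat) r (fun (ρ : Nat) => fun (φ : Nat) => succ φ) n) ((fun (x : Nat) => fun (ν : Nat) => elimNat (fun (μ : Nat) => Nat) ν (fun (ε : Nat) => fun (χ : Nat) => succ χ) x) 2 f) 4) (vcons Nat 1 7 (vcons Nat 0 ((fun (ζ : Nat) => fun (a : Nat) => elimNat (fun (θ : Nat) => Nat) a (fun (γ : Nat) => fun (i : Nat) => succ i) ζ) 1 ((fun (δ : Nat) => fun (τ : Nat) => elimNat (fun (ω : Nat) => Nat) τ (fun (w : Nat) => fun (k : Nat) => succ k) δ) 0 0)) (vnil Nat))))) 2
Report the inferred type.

inferred type:
  Eq (Vec Nat 3) (vcons Nat 2 8 (vcons Nat 1 7 (vcons Nat 0 1 (vnil Nat)))) (vcons Nat 2 8 (vcons Nat 1 7 (vcons Nat 0 1 (vnil Nat))))


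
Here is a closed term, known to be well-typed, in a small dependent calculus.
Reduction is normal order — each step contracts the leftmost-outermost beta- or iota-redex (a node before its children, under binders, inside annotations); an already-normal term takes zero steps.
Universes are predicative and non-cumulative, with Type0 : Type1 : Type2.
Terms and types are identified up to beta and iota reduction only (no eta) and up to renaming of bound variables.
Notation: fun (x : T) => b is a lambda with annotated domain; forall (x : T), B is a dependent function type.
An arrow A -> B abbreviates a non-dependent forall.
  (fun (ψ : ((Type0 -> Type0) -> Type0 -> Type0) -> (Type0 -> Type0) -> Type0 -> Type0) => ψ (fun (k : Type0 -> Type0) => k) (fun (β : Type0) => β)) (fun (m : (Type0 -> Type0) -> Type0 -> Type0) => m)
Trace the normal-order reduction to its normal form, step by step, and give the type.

normal-order reduction sequence:
  (fun (ψ : ((Type0 -> Type0) -> Type0 -> Type0) -> (Type0 -> Type0) -> Type0 -> Type0) => ψ (fun (k : Type0 -> Type0) => k) (fun (β : Type0) => β)) (fun (m : (Type0 -> Type0) -> Type0 -> Type0) => m)
  ~> (fun (ψ : (Type0 -> Type0) -> Type0 -> Type0) => ψ) (fun (k : Type0 -> Type0) => k) (fun (β : Type0) => β)
  ~> (fun (ψ : Type0 -> Type0) => ψ) (fun (k : Type0) => k)
  ~> fun (ψ : Type0) => ψ
type:
  Type0 -> Type0


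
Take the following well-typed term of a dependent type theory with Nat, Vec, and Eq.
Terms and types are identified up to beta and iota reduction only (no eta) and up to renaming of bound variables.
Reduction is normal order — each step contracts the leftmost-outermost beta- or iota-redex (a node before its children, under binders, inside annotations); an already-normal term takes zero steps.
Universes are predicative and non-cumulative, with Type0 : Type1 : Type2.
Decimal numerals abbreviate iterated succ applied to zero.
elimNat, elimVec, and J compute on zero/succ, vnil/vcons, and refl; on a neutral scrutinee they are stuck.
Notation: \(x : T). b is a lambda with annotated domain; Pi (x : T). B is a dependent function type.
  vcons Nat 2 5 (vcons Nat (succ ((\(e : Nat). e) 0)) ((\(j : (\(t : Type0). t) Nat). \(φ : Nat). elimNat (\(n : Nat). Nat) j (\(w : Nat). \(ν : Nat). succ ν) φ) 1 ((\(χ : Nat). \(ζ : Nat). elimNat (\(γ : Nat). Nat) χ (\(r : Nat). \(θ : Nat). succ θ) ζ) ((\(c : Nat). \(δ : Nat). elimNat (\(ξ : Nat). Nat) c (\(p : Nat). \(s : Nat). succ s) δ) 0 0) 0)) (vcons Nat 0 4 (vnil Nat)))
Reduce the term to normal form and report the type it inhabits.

resulting normal form:
  vcons Nat 2 5 (vcons Nat 1 1 (vcons Nat 0 4 (vnil Nat)))
the term's type:
  Vec Nat 3
observation: 10 normal-order steps normalize the term, beginning with a beta-redex.


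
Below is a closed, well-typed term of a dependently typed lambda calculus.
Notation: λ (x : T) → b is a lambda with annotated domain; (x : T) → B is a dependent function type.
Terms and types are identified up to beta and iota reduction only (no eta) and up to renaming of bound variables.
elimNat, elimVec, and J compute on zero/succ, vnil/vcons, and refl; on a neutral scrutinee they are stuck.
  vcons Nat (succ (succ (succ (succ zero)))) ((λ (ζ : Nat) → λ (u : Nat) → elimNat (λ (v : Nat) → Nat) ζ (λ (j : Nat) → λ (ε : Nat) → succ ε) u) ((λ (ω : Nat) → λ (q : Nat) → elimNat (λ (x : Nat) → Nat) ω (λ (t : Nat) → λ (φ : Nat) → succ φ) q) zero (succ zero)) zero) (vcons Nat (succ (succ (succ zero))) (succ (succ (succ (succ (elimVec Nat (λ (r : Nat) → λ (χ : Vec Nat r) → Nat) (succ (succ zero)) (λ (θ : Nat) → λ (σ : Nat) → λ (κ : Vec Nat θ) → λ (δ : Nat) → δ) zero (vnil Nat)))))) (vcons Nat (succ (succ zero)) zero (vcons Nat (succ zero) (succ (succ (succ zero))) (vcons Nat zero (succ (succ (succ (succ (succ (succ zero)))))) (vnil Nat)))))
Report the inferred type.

the term's type:
  Vec Nat (succ (succ (succ (succ (succ zero)))))


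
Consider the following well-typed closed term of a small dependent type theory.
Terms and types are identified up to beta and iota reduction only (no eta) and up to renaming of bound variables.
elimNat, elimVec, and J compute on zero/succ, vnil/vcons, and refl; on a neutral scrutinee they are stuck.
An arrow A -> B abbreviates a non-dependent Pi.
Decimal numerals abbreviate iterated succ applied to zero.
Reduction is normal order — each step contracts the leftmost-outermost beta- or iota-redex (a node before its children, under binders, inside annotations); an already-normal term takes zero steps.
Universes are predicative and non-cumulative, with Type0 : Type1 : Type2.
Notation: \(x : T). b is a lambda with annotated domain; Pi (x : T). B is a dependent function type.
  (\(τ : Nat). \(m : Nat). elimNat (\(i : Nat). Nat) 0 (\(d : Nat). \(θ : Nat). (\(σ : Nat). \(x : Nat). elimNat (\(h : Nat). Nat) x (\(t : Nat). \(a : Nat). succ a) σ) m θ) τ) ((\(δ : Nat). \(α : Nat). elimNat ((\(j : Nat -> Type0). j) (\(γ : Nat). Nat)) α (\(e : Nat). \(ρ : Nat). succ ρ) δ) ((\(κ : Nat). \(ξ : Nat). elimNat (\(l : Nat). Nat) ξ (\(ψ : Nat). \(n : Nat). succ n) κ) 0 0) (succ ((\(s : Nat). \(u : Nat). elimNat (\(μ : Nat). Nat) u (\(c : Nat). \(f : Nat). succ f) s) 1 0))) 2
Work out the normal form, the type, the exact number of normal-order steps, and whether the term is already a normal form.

normal form:
  4
inferred type:
  Nat
steps to reach normal form (normal order): 31
started in normal form: no
first redex: a beta-redex


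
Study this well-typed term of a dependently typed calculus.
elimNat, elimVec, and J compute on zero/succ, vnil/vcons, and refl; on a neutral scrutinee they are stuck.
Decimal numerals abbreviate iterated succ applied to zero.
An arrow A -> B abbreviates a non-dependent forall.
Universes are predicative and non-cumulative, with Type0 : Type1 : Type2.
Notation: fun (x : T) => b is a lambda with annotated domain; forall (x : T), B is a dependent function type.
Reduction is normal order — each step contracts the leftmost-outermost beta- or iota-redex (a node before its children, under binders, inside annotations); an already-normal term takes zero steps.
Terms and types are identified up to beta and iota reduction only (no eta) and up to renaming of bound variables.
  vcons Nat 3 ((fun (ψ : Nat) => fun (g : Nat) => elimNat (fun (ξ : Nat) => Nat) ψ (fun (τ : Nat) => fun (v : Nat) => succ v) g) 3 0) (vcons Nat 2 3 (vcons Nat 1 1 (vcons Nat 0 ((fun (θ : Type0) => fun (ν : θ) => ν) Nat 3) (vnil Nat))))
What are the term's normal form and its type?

resulting normal form:
  vcons Nat 3 3 (vcons Nat 2 3 (vcons Nat 1 1 (vcons Nat 0 3 (vnil Nat))))
the term's type:
  Vec Nat 4
observation: the first redex contracted is a beta-redex; the normal form is reached in 5 normal-order steps.


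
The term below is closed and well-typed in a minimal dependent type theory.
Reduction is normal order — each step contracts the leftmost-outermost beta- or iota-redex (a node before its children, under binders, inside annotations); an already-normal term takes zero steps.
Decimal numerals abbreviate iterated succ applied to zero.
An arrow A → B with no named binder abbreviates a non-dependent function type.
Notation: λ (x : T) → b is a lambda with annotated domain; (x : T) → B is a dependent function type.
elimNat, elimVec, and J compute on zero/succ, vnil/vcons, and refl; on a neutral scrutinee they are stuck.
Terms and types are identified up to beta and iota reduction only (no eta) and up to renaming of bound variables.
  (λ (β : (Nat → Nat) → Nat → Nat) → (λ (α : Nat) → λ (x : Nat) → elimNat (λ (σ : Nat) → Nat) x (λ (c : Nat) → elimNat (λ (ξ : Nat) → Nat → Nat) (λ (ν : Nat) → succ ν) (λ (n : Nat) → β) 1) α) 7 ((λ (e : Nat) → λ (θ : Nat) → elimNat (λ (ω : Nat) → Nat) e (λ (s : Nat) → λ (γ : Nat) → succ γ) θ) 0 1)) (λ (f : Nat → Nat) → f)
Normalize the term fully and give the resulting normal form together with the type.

reduced normal form:
  8
type:
  Nat


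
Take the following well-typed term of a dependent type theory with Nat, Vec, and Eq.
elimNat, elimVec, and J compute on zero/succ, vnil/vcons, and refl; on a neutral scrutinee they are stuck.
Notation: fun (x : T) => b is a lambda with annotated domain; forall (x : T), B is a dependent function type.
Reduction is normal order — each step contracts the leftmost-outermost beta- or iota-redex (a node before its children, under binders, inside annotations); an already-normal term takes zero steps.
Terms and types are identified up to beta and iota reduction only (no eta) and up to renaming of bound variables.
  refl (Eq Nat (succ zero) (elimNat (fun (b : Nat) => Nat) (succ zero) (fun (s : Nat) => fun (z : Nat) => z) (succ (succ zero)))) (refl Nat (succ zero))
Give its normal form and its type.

normal form:
  refl (Eq Nat (succ zero) (succ zero)) (refl Nat (succ zero))
the term's type:
  Eq (Eq Nat (succ zero) (succ zero)) (refl Nat (succ zero)) (refl Nat (succ zero))
observation: reduction starts at an elimNat iota-redex, and 7 normal-order steps reach the normal form.


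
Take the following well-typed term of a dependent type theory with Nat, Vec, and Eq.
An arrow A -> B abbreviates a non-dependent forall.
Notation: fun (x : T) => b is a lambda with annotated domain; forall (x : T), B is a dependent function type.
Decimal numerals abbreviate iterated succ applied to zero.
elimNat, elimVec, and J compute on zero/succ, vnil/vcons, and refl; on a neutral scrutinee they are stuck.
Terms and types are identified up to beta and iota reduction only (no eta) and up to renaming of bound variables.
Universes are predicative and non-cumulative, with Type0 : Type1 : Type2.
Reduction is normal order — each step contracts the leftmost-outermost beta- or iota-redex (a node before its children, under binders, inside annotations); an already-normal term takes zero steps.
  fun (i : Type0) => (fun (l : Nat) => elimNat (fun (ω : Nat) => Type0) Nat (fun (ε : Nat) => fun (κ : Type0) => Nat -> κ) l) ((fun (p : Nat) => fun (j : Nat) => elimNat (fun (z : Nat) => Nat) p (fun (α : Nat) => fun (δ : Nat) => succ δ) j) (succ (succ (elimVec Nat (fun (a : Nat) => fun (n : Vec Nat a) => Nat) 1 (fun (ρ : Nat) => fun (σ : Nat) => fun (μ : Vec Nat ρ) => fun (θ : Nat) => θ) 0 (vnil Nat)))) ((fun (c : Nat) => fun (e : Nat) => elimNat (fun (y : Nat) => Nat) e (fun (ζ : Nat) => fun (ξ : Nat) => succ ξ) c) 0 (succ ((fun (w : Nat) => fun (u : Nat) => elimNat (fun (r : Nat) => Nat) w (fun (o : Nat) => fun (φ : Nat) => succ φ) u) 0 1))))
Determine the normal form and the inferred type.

resulting normal form:
  fun (i : Type0) => Nat -> Nat -> Nat -> Nat -> Nat -> Nat
the term's type:
  Type0 -> Type0


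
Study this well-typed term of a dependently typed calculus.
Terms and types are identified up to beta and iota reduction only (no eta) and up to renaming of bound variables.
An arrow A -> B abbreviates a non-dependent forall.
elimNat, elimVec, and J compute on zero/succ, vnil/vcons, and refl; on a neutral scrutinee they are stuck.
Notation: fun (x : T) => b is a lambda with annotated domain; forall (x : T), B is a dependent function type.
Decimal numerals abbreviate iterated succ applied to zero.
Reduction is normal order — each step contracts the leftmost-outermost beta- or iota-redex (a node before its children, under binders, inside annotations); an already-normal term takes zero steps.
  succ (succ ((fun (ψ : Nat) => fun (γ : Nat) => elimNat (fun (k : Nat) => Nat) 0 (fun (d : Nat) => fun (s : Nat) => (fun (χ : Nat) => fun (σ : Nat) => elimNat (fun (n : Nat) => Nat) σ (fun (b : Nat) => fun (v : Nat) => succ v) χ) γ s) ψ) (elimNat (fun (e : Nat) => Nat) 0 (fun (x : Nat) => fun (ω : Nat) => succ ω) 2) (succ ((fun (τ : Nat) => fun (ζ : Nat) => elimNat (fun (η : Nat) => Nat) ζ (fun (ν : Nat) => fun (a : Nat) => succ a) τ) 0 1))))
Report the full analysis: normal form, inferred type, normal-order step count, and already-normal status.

resulting normal form:
  6
the term's type:
  Nat
normal-order step count: 28
term was already normal: no
first contracted redex: a beta-redex


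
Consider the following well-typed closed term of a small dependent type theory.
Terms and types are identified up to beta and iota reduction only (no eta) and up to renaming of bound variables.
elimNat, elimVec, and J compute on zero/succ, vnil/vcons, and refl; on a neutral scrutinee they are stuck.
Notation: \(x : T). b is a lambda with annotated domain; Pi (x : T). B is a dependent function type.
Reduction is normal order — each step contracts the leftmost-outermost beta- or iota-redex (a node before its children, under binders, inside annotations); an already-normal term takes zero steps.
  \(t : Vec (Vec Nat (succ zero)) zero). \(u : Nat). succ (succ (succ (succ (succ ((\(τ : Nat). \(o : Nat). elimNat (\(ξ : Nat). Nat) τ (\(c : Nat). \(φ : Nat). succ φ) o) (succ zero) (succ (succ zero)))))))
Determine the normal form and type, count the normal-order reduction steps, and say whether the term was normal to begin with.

reduced normal form:
  \(t : Vec (Vec Nat (succ zero)) zero). \(u : Nat). succ (succ (succ (succ (succ (succ (succ (succ zero)))))))
type:
  Pi (t : Vec (Vec Nat (succ zero)) zero). Pi (u : Nat). Nat
steps to reach normal form (normal order): 9
started in normal form: no
first redex: a beta-redex


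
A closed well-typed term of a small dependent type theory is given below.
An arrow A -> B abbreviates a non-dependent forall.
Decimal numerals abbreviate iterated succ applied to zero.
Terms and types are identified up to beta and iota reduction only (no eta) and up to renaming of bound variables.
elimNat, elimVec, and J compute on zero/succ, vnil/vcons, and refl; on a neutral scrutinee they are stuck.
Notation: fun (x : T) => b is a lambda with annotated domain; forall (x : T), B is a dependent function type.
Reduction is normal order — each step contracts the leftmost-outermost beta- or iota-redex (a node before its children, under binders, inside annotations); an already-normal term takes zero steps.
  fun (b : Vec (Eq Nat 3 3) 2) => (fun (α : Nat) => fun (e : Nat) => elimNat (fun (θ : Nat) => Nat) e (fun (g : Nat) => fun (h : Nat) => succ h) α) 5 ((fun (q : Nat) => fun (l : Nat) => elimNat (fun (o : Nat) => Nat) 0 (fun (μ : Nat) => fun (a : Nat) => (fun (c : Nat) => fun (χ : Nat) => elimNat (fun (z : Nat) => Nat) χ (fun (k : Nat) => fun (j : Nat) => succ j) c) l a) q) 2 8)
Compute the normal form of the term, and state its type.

resulting normal form:
  fun (b : Vec (Eq Nat 3 3) 2) => 21
type:
  Vec (Eq Nat 3 3) 2 -> Nat


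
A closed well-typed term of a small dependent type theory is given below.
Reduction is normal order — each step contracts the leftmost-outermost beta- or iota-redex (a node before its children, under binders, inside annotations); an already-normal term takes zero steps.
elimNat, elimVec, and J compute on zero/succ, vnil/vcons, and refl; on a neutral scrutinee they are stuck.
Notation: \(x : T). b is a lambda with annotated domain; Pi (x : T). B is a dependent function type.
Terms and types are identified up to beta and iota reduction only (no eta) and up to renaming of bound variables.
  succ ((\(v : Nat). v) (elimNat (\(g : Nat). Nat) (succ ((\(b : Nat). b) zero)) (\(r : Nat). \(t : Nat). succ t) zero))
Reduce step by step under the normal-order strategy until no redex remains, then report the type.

reduction (normal order):
  succ ((\(v : Nat). v) (elimNat (\(g : Nat). Nat) (succ ((\(b : Nat). b) zero)) (\(r : Nat). \(t : Nat). succ t) zero))
  ~> succ (elimNat (\(v : Nat). Nat) (succ ((\(g : Nat). g) zero)) (\(b : Nat). \(r : Nat). succ r) zero)
  ~> succ (succ ((\(v : Nat). v) zero))
  ~> succ (succ zero)
the term's type:
  Nat


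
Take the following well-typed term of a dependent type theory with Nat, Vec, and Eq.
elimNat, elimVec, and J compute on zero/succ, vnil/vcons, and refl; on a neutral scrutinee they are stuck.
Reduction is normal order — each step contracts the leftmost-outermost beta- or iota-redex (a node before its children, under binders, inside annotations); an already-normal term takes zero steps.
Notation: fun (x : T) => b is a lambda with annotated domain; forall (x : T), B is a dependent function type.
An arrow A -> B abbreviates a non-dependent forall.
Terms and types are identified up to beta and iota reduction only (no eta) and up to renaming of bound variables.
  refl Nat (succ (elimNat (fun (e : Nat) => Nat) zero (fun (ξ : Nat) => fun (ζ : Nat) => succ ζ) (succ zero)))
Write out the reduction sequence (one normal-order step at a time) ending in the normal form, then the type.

normal-order reduction:
  refl Nat (succ (elimNat (fun (e : Nat) => Nat) zero (fun (ξ : Nat) => fun (ζ : Nat) => succ ζ) (succ zero)))
  ~> refl Nat (succ ((fun (e : Nat) => fun (ξ : Nat) => succ ξ) zero (elimNat (fun (ζ : Nat) => Nat) zero (fun (i : Nat) => fun (κ : Nat) => succ κ) zero)))
  ~> refl Nat (succ ((fun (e : Nat) => succ e) (elimNat (fun (ξ : Nat) => Nat) zero (fun (ζ : Nat) => fun (i : Nat) => succ i) zero)))
  ~> refl Nat (succ (succ (elimNat (fun (e : Nat) => Nat) zero (fun (ξ : Nat) => fun (ζ : Nat) => succ ζ) zero)))
  ~> refl Nat (succ (succ zero))
type:
  Eq Nat (succ (succ zero)) (succ (succ zero))


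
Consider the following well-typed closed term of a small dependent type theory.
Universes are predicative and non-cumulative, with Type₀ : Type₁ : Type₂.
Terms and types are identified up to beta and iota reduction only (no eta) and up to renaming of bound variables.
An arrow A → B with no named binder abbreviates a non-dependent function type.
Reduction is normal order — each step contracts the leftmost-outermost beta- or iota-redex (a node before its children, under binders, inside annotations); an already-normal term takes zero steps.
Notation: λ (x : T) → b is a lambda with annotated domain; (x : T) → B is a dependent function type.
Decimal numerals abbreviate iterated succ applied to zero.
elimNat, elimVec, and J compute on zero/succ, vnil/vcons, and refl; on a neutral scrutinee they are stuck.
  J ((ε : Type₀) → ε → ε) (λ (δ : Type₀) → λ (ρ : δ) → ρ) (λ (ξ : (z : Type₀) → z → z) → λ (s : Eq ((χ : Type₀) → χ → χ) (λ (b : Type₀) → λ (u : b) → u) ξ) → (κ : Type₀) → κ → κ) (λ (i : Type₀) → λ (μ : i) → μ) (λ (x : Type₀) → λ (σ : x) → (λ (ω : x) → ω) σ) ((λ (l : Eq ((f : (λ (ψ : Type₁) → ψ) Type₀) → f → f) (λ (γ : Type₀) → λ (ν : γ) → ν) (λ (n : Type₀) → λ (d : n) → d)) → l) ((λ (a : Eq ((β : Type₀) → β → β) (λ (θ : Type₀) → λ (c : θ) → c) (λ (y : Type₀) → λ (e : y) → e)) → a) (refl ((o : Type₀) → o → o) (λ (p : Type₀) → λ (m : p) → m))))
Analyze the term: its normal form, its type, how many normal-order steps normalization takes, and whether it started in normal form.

normal form:
  λ (ε : Type₀) → λ (δ : ε) → δ
the term's type:
  (ε : Type₀) → ε → ε
steps to reach normal form (normal order): 4
term was already normal: no
first redex: a beta-redex


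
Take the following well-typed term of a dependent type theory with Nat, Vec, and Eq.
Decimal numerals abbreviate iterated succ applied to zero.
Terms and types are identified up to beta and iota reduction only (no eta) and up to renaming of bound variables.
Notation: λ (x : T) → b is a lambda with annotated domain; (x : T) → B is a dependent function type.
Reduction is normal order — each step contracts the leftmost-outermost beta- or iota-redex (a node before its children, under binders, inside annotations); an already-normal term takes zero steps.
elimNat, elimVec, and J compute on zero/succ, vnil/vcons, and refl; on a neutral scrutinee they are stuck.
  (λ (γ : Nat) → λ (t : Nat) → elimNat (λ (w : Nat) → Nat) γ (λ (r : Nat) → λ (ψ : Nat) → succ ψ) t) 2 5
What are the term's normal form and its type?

reduced normal form:
  7
type:
  Nat
observation: contracting a beta-redex first, the term normalizes in 18 steps.
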